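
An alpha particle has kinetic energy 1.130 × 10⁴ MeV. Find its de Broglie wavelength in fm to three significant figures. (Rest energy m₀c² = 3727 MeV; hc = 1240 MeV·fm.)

λ = 0.0852 fm

Total energy E = KE + m₀c² = 1.130 × 10⁴ + 3727 = 15027 MeV.
(pc)² = E² − (m₀c²)² = (15027)² − (3727)² = 2.119 × 10⁸ MeV², so pc = 1.456 × 10⁴ MeV.
λ = hc/(pc) = 1240 MeV·fm / 1.456 × 10⁴ MeV = 0.0852 fm.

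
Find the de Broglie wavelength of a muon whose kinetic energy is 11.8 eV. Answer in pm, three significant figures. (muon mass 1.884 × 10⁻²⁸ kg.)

KE = 11.8 eV = 1.890 × 10⁻¹⁸ J.
p = √(2mKE) = √(2 × 1.884 × 10⁻²⁸ × 1.890 × 10⁻¹⁸) = 2.669 × 10⁻²³ kg·m/s.
λ = h/p = 6.626 × 10⁻³⁴ / 2.669 × 10⁻²³ = 2.48 × 10⁻¹¹ m = 24.8 pm.

λ = 24.8 pm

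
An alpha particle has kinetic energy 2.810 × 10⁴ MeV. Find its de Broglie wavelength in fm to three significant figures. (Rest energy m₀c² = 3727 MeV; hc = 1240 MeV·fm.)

Total energy E = KE + m₀c² = 2.810 × 10⁴ + 3727 = 31827 MeV.
(pc)² = E² − (m₀c²)² = (31827)² − (3727)² = 9.991 × 10⁸ MeV², so pc = 3.161 × 10⁴ MeV.
λ = hc/(pc) = 1240 MeV·fm / 3.161 × 10⁴ MeV = 0.0392 fm.

λ = 0.0392 fm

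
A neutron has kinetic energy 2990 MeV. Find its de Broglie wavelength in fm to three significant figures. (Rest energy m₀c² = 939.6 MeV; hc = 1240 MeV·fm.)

λ = 0.325 fm

Total energy E = KE + m₀c² = 2990 + 939.6 = 3929.6 MeV.
(pc)² = E² − (m₀c²)² = (3929.6)² − (939.6)² = 1.456 × 10⁷ MeV², so pc = 3816 MeV.
λ = hc/(pc) = 1240 MeV·fm / 3816 MeV = 0.325 fm.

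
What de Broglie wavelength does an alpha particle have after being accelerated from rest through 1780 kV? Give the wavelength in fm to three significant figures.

KE = 2eV = 2 × 1.602 × 10⁻¹⁹ × 1.780 × 10⁶ = 5.703 × 10⁻¹³ J.
p = √(2mKE) = √(2 × 6.645 × 10⁻²⁷ × 5.703 × 10⁻¹³) = 8.706 × 10⁻²⁰ kg·m/s.
λ = h/p = 6.626 × 10⁻³⁴ / 8.706 × 10⁻²⁰ = 7.61 × 10⁻¹⁵ m = 7.61 fm.

λ = 7.61 fm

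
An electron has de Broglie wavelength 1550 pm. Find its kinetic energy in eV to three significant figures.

p = h/λ = 6.626 × 10⁻³⁴ / 1.550 × 10⁻⁹ = 4.275 × 10⁻²⁵ kg·m/s.
KE = p²/(2m) = (4.275 × 10⁻²⁵)² / (2 × 9.109 × 10⁻³¹) = 1.003 × 10⁻¹⁹ J = 0.626 eV.

KE = 0.626 eV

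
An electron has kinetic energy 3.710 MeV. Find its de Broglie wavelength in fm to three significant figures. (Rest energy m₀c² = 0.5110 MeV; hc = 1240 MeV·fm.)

λ = 296 fm

Total energy E = KE + m₀c² = 3.710 + 0.5110 = 4.2210 MeV.
(pc)² = E² − (m₀c²)² = (4.2210)² − (0.5110)² = 17.56 MeV², so pc = 4.190 MeV.
λ = hc/(pc) = 1240 MeV·fm / 4.190 MeV = 296 fm.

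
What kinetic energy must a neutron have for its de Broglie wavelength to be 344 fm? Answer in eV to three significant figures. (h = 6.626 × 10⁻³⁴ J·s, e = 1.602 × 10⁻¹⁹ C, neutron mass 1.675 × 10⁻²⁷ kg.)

p = h/λ = 6.626 × 10⁻³⁴ / 3.440 × 10⁻¹³ = 1.926 × 10⁻²¹ kg·m/s.
KE = p²/(2m) = (1.926 × 10⁻²¹)² / (2 × 1.675 × 10⁻²⁷) = 1.107 × 10⁻¹⁵ J = 6910 eV.

KE = 6910 eV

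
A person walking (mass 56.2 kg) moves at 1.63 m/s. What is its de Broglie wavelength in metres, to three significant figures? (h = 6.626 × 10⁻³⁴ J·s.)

λ = 7.23 × 10⁻³⁶ m

p = mv = 56.2 × 1.63 = 9.161 × 10¹ kg·m/s.
λ = h/p = 6.626 × 10⁻³⁴ / 9.161 × 10¹ = 7.23 × 10⁻³⁶ m.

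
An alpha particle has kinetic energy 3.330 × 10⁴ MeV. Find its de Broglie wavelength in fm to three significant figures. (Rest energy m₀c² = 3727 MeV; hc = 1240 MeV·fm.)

λ = 0.0337 fm

Total energy E = KE + m₀c² = 3.330 × 10⁴ + 3727 = 37027 MeV.
(pc)² = E² − (m₀c²)² = (37027)² − (3727)² = 1.357 × 10⁹ MeV², so pc = 3.684 × 10⁴ MeV.
λ = hc/(pc) = 1240 MeV·fm / 3.684 × 10⁴ MeV = 0.0337 fm.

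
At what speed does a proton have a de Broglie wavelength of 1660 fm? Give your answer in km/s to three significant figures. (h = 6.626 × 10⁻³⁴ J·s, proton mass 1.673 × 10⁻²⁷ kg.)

p = h/λ = 6.626 × 10⁻³⁴ / 1.660 × 10⁻¹² = 3.992 × 10⁻²² kg·m/s.
v = p/m = 3.992 × 10⁻²² / 1.673 × 10⁻²⁷ = 2.39 × 10⁵ m/s = 239 km/s.

v = 239 km/s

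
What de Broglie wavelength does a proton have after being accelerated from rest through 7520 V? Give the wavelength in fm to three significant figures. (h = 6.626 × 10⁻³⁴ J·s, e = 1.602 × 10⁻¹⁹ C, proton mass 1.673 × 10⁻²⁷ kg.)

KE = eV = 1.602 × 10⁻¹⁹ × 7520 = 1.205 × 10⁻¹⁵ J.
p = √(2mKE) = √(2 × 1.673 × 10⁻²⁷ × 1.205 × 10⁻¹⁵) = 2.008 × 10⁻²¹ kg·m/s.
λ = h/p = 6.626 × 10⁻³⁴ / 2.008 × 10⁻²¹ = 3.30 × 10⁻¹³ m = 330 fm.

λ = 330 fm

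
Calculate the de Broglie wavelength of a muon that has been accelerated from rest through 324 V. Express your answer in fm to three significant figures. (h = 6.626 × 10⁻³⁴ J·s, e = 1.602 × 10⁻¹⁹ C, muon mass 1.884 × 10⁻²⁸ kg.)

λ = 4740 fm

KE = eV = 1.602 × 10⁻¹⁹ × 324.0 = 5.190 × 10⁻¹⁷ J.
p = √(2mKE) = √(2 × 1.884 × 10⁻²⁸ × 5.190 × 10⁻¹⁷) = 1.398 × 10⁻²² kg·m/s.
λ = h/p = 6.626 × 10⁻³⁴ / 1.398 × 10⁻²² = 4.74 × 10⁻¹² m = 4740 fm.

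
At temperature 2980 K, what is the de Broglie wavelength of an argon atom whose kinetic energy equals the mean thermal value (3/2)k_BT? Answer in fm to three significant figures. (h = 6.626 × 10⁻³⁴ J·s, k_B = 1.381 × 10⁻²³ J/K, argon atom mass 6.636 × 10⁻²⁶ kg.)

KE = (3/2)k_BT = 1.5 × 1.381 × 10⁻²³ × 2980 = 6.173 × 10⁻²⁰ J.
p = √(2mKE) = √(2 × 6.636 × 10⁻²⁶ × 6.173 × 10⁻²⁰) = 9.051 × 10⁻²³ kg·m/s.
λ = h/p = 7.32 × 10⁻¹² m = 7320 fm.

λ = 7320 fm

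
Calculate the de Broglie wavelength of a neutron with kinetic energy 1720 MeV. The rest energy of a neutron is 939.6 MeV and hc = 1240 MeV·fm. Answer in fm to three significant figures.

Total energy E = KE + m₀c² = 1720 + 939.6 = 2659.6 MeV.
(pc)² = E² − (m₀c²)² = (2659.6)² − (939.6)² = 6.191 × 10⁶ MeV², so pc = 2488 MeV.
λ = hc/(pc) = 1240 MeV·fm / 2488 MeV = 0.498 fm.

λ = 0.498 fm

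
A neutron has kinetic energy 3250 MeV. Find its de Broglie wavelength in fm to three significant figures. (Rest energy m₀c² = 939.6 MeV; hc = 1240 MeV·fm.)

λ = 0.304 fm

Total energy E = KE + m₀c² = 3250 + 939.6 = 4189.6 MeV.
(pc)² = E² − (m₀c²)² = (4189.6)² − (939.6)² = 1.667 × 10⁷ MeV², so pc = 4083 MeV.
λ = hc/(pc) = 1240 MeV·fm / 4083 MeV = 0.304 fm.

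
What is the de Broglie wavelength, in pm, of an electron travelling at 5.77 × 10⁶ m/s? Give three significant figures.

λ = 126 pm

p = mv = 9.109 × 10⁻³¹ × 5.77 × 10⁶ = 5.256 × 10⁻²⁴ kg·m/s.
λ = h/p = 6.626 × 10⁻³⁴ / 5.256 × 10⁻²⁴ = 1.26 × 10⁻¹⁰ m = 126 pm.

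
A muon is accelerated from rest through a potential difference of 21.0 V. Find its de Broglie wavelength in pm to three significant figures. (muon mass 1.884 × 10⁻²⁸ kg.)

λ = 18.6 pm

KE = eV = 1.602 × 10⁻¹⁹ × 21.00 = 3.364 × 10⁻¹⁸ J.
p = √(2mKE) = √(2 × 1.884 × 10⁻²⁸ × 3.364 × 10⁻¹⁸) = 3.560 × 10⁻²³ kg·m/s.
λ = h/p = 6.626 × 10⁻³⁴ / 3.560 × 10⁻²³ = 1.86 × 10⁻¹¹ m = 18.6 pm.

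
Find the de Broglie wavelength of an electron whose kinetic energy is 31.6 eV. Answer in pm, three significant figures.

KE = 31.6 eV = 5.062 × 10⁻¹⁸ J.
p = √(2mKE) = √(2 × 9.109 × 10⁻³¹ × 5.062 × 10⁻¹⁸) = 3.037 × 10⁻²⁴ kg·m/s.
λ = h/p = 6.626 × 10⁻³⁴ / 3.037 × 10⁻²⁴ = 2.18 × 10⁻¹⁰ m = 218 pm.

λ = 218 pm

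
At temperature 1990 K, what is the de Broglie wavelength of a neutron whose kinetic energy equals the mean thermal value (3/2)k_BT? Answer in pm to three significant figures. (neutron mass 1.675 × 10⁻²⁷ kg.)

λ = 56.4 pm

KE = (3/2)k_BT = 1.5 × 1.381 × 10⁻²³ × 1990 = 4.122 × 10⁻²⁰ J.
p = √(2mKE) = √(2 × 1.675 × 10⁻²⁷ × 4.122 × 10⁻²⁰) = 1.175 × 10⁻²³ kg·m/s.
λ = h/p = 5.64 × 10⁻¹¹ m = 56.4 pm.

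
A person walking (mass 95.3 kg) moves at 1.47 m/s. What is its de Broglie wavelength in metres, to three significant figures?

p = mv = 95.3 × 1.47 = 1.401 × 10² kg·m/s.
λ = h/p = 6.626 × 10⁻³⁴ / 1.401 × 10² = 4.73 × 10⁻³⁶ m.

λ = 4.73 × 10⁻³⁶ m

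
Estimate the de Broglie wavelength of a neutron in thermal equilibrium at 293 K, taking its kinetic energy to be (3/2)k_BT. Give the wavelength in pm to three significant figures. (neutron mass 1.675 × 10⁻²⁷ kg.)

KE = (3/2)k_BT = 1.5 × 1.381 × 10⁻²³ × 293 = 6.069 × 10⁻²¹ J.
p = √(2mKE) = √(2 × 1.675 × 10⁻²⁷ × 6.069 × 10⁻²¹) = 4.509 × 10⁻²⁴ kg·m/s.
λ = h/p = 1.47 × 10⁻¹⁰ m = 147 pm.

λ = 147 pm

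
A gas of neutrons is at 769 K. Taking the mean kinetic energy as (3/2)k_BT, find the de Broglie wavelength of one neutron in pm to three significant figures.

KE = (3/2)k_BT = 1.5 × 1.381 × 10⁻²³ × 769 = 1.593 × 10⁻²⁰ J.
p = √(2mKE) = √(2 × 1.675 × 10⁻²⁷ × 1.593 × 10⁻²⁰) = 7.305 × 10⁻²⁴ kg·m/s.
λ = h/p = 9.07 × 10⁻¹¹ m = 90.7 pm.

λ = 90.7 pm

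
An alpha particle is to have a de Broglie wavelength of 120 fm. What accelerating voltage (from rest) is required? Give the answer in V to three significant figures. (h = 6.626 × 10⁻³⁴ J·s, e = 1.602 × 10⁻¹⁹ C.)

V = 7160 V

p = h/λ = 6.626 × 10⁻³⁴ / 1.200 × 10⁻¹³ = 5.522 × 10⁻²¹ kg·m/s.
KE = p²/(2m) = 2.294 × 10⁻¹⁵ J.
V = KE/2e = 2.294 × 10⁻¹⁵ / (2 × 1.602 × 10⁻¹⁹) = 7160 V.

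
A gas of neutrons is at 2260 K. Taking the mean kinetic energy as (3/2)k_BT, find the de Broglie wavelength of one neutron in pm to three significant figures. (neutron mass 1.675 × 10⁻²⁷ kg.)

KE = (3/2)k_BT = 1.5 × 1.381 × 10⁻²³ × 2260 = 4.682 × 10⁻²⁰ J.
p = √(2mKE) = √(2 × 1.675 × 10⁻²⁷ × 4.682 × 10⁻²⁰) = 1.252 × 10⁻²³ kg·m/s.
λ = h/p = 5.29 × 10⁻¹¹ m = 52.9 pm.

λ = 52.9 pm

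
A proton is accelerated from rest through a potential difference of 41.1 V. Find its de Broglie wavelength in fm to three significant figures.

λ = 4460 fm

KE = eV = 1.602 × 10⁻¹⁹ × 41.10 = 6.584 × 10⁻¹⁸ J.
p = √(2mKE) = √(2 × 1.673 × 10⁻²⁷ × 6.584 × 10⁻¹⁸) = 1.484 × 10⁻²² kg·m/s.
λ = h/p = 6.626 × 10⁻³⁴ / 1.484 × 10⁻²² = 4.46 × 10⁻¹² m = 4460 fm.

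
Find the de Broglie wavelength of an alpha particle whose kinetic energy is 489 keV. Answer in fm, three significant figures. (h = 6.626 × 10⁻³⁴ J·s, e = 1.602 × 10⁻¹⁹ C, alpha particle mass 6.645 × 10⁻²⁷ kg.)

λ = 20.5 fm

KE = 489 keV = 7.834 × 10⁻¹⁴ J.
p = √(2mKE) = √(2 × 6.645 × 10⁻²⁷ × 7.834 × 10⁻¹⁴) = 3.227 × 10⁻²⁰ kg·m/s.
λ = h/p = 6.626 × 10⁻³⁴ / 3.227 × 10⁻²⁰ = 2.05 × 10⁻¹⁴ m = 20.5 fm.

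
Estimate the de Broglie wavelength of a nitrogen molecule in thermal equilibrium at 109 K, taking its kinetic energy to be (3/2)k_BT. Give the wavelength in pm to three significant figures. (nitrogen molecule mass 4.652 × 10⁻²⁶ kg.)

KE = (3/2)k_BT = 1.5 × 1.381 × 10⁻²³ × 109 = 2.258 × 10⁻²¹ J.
p = √(2mKE) = √(2 × 4.652 × 10⁻²⁶ × 2.258 × 10⁻²¹) = 1.449 × 10⁻²³ kg·m/s.
λ = h/p = 4.57 × 10⁻¹¹ m = 45.7 pm.

λ = 45.7 pm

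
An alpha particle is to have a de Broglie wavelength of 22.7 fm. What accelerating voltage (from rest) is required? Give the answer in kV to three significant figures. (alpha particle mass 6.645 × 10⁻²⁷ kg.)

V = 200 kV

p = h/λ = 6.626 × 10⁻³⁴ / 2.270 × 10⁻¹⁴ = 2.919 × 10⁻²⁰ kg·m/s.
KE = p²/(2m) = 6.411 × 10⁻¹⁴ J.
V = KE/2e = 6.411 × 10⁻¹⁴ / (2 × 1.602 × 10⁻¹⁹) = 200 kV.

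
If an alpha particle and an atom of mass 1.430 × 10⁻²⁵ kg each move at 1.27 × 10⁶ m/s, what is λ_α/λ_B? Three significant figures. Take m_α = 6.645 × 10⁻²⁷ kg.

At fixed v, p = mv so λ = h/(mv) ∝ 1/m.
λ_α/λ_B = m_B/m_α = 1.430 × 10⁻²⁵/6.645 × 10⁻²⁷ = 21.5.

λ_α/λ_B = 21.5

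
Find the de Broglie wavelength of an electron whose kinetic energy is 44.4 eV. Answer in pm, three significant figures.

λ = 184 pm

KE = 44.4 eV = 7.113 × 10⁻¹⁸ J.
p = √(2mKE) = √(2 × 9.109 × 10⁻³¹ × 7.113 × 10⁻¹⁸) = 3.600 × 10⁻²⁴ kg·m/s.
λ = h/p = 6.626 × 10⁻³⁴ / 3.600 × 10⁻²⁴ = 1.84 × 10⁻¹⁰ m = 184 pm.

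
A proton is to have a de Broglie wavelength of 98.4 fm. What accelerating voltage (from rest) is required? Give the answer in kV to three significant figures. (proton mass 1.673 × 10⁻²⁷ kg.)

V = 84.6 kV

p = h/λ = 6.626 × 10⁻³⁴ / 9.840 × 10⁻¹⁴ = 6.734 × 10⁻²¹ kg·m/s.
KE = p²/(2m) = 1.355 × 10⁻¹⁴ J.
V = KE/e = 1.355 × 10⁻¹⁴ / (1.602 × 10⁻¹⁹) = 84.6 kV.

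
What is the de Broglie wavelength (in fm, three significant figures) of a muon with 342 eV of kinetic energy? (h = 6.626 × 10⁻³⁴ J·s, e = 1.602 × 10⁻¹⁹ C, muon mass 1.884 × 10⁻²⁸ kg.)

λ = 4610 fm

KE = 342 eV = 5.479 × 10⁻¹⁷ J.
p = √(2mKE) = √(2 × 1.884 × 10⁻²⁸ × 5.479 × 10⁻¹⁷) = 1.437 × 10⁻²² kg·m/s.
λ = h/p = 6.626 × 10⁻³⁴ / 1.437 × 10⁻²² = 4.61 × 10⁻¹² m = 4610 fm.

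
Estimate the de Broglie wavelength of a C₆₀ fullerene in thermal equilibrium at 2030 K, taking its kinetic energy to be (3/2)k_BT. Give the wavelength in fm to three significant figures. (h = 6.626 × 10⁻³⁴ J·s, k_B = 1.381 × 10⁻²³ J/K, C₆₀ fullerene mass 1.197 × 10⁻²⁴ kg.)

λ = 2090 fm

KE = (3/2)k_BT = 1.5 × 1.381 × 10⁻²³ × 2030 = 4.205 × 10⁻²⁰ J.
p = √(2mKE) = √(2 × 1.197 × 10⁻²⁴ × 4.205 × 10⁻²⁰) = 3.173 × 10⁻²² kg·m/s.
λ = h/p = 2.09 × 10⁻¹² m = 2090 fm.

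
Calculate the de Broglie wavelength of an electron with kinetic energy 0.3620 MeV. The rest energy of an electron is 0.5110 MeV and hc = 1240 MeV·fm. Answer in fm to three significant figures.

λ = 1750 fm

Total energy E = KE + m₀c² = 0.3620 + 0.5110 = 0.8730 MeV.
(pc)² = E² − (m₀c²)² = (0.8730)² − (0.5110)² = 0.5010 MeV², so pc = 0.7078 MeV.
λ = hc/(pc) = 1240 MeV·fm / 0.7078 MeV = 1750 fm.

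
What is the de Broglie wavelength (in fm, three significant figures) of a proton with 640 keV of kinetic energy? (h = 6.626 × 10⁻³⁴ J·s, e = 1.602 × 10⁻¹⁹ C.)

KE = 640 keV = 1.025 × 10⁻¹³ J.
p = √(2mKE) = √(2 × 1.673 × 10⁻²⁷ × 1.025 × 10⁻¹³) = 1.852 × 10⁻²⁰ kg·m/s.
λ = h/p = 6.626 × 10⁻³⁴ / 1.852 × 10⁻²⁰ = 3.58 × 10⁻¹⁴ m = 35.8 fm.

λ = 35.8 fm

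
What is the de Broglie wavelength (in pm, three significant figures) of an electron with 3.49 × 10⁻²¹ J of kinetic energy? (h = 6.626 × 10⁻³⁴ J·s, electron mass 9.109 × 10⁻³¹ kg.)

λ = 8310 pm

p = √(2mKE) = √(2 × 9.109 × 10⁻³¹ × 3.490 × 10⁻²¹) = 7.974 × 10⁻²⁶ kg·m/s.
λ = h/p = 6.626 × 10⁻³⁴ / 7.974 × 10⁻²⁶ = 8.31 × 10⁻⁹ m = 8310 pm.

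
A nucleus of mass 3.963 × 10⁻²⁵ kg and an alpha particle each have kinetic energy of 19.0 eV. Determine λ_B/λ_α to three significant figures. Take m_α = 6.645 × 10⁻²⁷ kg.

λ_B/λ_α = 0.129

At fixed KE, p = √(2mKE) so λ = h/p ∝ 1/√m.
λ_B/λ_α = √(m_α/m_B) = √(6.645 × 10⁻²⁷/3.963 × 10⁻²⁵) = √(0.01677) = 0.129.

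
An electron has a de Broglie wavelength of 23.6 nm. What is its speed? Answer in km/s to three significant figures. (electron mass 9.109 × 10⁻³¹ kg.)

p = h/λ = 6.626 × 10⁻³⁴ / 2.360 × 10⁻⁸ = 2.808 × 10⁻²⁶ kg·m/s.
v = p/m = 2.808 × 10⁻²⁶ / 9.109 × 10⁻³¹ = 3.08 × 10⁴ m/s = 30.8 km/s.

v = 30.8 km/s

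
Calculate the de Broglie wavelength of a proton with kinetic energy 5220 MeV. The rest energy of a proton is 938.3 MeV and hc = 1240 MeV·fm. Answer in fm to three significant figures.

Total energy E = KE + m₀c² = 5220 + 938.3 = 6158.3 MeV.
(pc)² = E² − (m₀c²)² = (6158.3)² − (938.3)² = 3.704 × 10⁷ MeV², so pc = 6086 MeV.
λ = hc/(pc) = 1240 MeV·fm / 6086 MeV = 0.204 fm.

λ = 0.204 fm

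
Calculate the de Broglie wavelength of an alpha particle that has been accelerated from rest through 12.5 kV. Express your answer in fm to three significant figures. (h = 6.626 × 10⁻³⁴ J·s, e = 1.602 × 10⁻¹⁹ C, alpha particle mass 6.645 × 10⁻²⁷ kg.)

λ = 90.8 fm

KE = 2eV = 2 × 1.602 × 10⁻¹⁹ × 1.250 × 10⁴ = 4.005 × 10⁻¹⁵ J.
p = √(2mKE) = √(2 × 6.645 × 10⁻²⁷ × 4.005 × 10⁻¹⁵) = 7.296 × 10⁻²¹ kg·m/s.
λ = h/p = 6.626 × 10⁻³⁴ / 7.296 × 10⁻²¹ = 9.08 × 10⁻¹⁴ m = 90.8 fm.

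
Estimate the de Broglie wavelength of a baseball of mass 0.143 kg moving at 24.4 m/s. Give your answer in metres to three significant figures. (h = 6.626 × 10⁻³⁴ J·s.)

λ = 1.90 × 10⁻³⁴ m

p = mv = 0.143 × 24.4 = 3.489 kg·m/s.
λ = h/p = 6.626 × 10⁻³⁴ / 3.489 = 1.90 × 10⁻³⁴ m.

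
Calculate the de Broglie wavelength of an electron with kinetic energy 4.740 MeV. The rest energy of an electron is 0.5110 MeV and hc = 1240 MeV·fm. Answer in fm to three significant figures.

Total energy E = KE + m₀c² = 4.740 + 0.5110 = 5.2510 MeV.
(pc)² = E² − (m₀c²)² = (5.2510)² − (0.5110)² = 27.31 MeV², so pc = 5.226 MeV.
λ = hc/(pc) = 1240 MeV·fm / 5.226 MeV = 237 fm.

λ = 237 fm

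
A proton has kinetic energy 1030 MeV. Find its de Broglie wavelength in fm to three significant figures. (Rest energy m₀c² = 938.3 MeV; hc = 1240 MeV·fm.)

λ = 0.717 fm

Total energy E = KE + m₀c² = 1030 + 938.3 = 1968.3 MeV.
(pc)² = E² − (m₀c²)² = (1968.3)² − (938.3)² = 2.994 × 10⁶ MeV², so pc = 1730 MeV.
λ = hc/(pc) = 1240 MeV·fm / 1730 MeV = 0.717 fm.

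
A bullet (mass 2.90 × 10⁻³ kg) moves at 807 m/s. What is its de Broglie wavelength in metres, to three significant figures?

p = mv = 2.90 × 10⁻³ × 807 = 2.340 kg·m/s.
λ = h/p = 6.626 × 10⁻³⁴ / 2.340 = 2.83 × 10⁻³⁴ m.

λ = 2.83 × 10⁻³⁴ m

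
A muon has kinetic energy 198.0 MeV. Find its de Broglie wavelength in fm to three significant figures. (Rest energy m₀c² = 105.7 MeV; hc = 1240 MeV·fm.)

Total energy E = KE + m₀c² = 198.0 + 105.7 = 303.7 MeV.
(pc)² = E² − (m₀c²)² = (303.7)² − (105.7)² = 8.106 × 10⁴ MeV², so pc = 284.7 MeV.
λ = hc/(pc) = 1240 MeV·fm / 284.7 MeV = 4.36 fm.

λ = 4.36 fm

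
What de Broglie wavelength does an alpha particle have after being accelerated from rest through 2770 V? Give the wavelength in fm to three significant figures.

KE = 2eV = 2 × 1.602 × 10⁻¹⁹ × 2770 = 8.875 × 10⁻¹⁶ J.
p = √(2mKE) = √(2 × 6.645 × 10⁻²⁷ × 8.875 × 10⁻¹⁶) = 3.434 × 10⁻²¹ kg·m/s.
λ = h/p = 6.626 × 10⁻³⁴ / 3.434 × 10⁻²¹ = 1.93 × 10⁻¹³ m = 193 fm.

λ = 193 fm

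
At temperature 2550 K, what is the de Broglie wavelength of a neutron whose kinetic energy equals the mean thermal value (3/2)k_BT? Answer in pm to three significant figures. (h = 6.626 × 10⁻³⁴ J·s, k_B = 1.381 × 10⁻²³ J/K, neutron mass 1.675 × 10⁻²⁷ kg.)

λ = 49.8 pm

KE = (3/2)k_BT = 1.5 × 1.381 × 10⁻²³ × 2550 = 5.282 × 10⁻²⁰ J.
p = √(2mKE) = √(2 × 1.675 × 10⁻²⁷ × 5.282 × 10⁻²⁰) = 1.330 × 10⁻²³ kg·m/s.
λ = h/p = 4.98 × 10⁻¹¹ m = 49.8 pm.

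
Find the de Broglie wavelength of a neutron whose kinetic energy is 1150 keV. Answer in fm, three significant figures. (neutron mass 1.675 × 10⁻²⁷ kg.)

λ = 26.7 fm

KE = 1150 keV = 1.842 × 10⁻¹³ J.
p = √(2mKE) = √(2 × 1.675 × 10⁻²⁷ × 1.842 × 10⁻¹³) = 2.484 × 10⁻²⁰ kg·m/s.
λ = h/p = 6.626 × 10⁻³⁴ / 2.484 × 10⁻²⁰ = 2.67 × 10⁻¹⁴ m = 26.7 fm.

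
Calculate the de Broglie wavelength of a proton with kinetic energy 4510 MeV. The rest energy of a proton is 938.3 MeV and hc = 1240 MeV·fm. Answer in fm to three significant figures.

Total energy E = KE + m₀c² = 4510 + 938.3 = 5448.3 MeV.
(pc)² = E² − (m₀c²)² = (5448.3)² − (938.3)² = 2.880 × 10⁷ MeV², so pc = 5367 MeV.
λ = hc/(pc) = 1240 MeV·fm / 5367 MeV = 0.231 fm.

λ = 0.231 fm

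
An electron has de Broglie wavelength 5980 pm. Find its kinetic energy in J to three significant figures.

KE = 6.74 × 10⁻²¹ J

p = h/λ = 6.626 × 10⁻³⁴ / 5.980 × 10⁻⁹ = 1.108 × 10⁻²⁵ kg·m/s.
KE = p²/(2m) = (1.108 × 10⁻²⁵)² / (2 × 9.109 × 10⁻³¹) = 6.739 × 10⁻²¹ J = 6.74 × 10⁻²¹ J.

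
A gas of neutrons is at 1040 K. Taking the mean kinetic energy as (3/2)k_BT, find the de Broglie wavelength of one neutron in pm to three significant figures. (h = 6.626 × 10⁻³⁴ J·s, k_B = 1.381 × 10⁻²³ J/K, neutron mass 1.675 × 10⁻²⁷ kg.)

KE = (3/2)k_BT = 1.5 × 1.381 × 10⁻²³ × 1040 = 2.154 × 10⁻²⁰ J.
p = √(2mKE) = √(2 × 1.675 × 10⁻²⁷ × 2.154 × 10⁻²⁰) = 8.495 × 10⁻²⁴ kg·m/s.
λ = h/p = 7.80 × 10⁻¹¹ m = 78.0 pm.

λ = 78.0 pm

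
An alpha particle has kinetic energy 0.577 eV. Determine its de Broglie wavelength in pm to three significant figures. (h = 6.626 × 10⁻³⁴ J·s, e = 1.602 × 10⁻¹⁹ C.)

KE = 0.577 eV = 9.244 × 10⁻²⁰ J.
p = √(2mKE) = √(2 × 6.645 × 10⁻²⁷ × 9.244 × 10⁻²⁰) = 3.505 × 10⁻²³ kg·m/s.
λ = h/p = 6.626 × 10⁻³⁴ / 3.505 × 10⁻²³ = 1.89 × 10⁻¹¹ m = 18.9 pm.

λ = 18.9 pm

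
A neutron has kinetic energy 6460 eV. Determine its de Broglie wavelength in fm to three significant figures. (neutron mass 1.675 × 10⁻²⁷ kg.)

λ = 356 fm

KE = 6460 eV = 1.035 × 10⁻¹⁵ J.
p = √(2mKE) = √(2 × 1.675 × 10⁻²⁷ × 1.035 × 10⁻¹⁵) = 1.862 × 10⁻²¹ kg·m/s.
λ = h/p = 6.626 × 10⁻³⁴ / 1.862 × 10⁻²¹ = 3.56 × 10⁻¹³ m = 356 fm.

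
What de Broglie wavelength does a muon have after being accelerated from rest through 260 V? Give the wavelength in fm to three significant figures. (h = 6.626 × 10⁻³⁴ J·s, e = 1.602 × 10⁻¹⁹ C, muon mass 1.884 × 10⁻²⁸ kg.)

KE = eV = 1.602 × 10⁻¹⁹ × 260.0 = 4.165 × 10⁻¹⁷ J.
p = √(2mKE) = √(2 × 1.884 × 10⁻²⁸ × 4.165 × 10⁻¹⁷) = 1.253 × 10⁻²² kg·m/s.
λ = h/p = 6.626 × 10⁻³⁴ / 1.253 × 10⁻²² = 5.29 × 10⁻¹² m = 5290 fm.

λ = 5290 fm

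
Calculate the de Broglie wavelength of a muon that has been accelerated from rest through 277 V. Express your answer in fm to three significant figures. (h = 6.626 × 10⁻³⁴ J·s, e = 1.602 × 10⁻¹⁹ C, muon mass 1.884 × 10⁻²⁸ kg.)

λ = 5120 fm

KE = eV = 1.602 × 10⁻¹⁹ × 277.0 = 4.438 × 10⁻¹⁷ J.
p = √(2mKE) = √(2 × 1.884 × 10⁻²⁸ × 4.438 × 10⁻¹⁷) = 1.293 × 10⁻²² kg·m/s.
λ = h/p = 6.626 × 10⁻³⁴ / 1.293 × 10⁻²² = 5.12 × 10⁻¹² m = 5120 fm.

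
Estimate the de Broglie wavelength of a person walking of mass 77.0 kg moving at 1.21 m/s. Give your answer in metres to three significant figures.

p = mv = 77.0 × 1.21 = 9.317 × 10¹ kg·m/s.
λ = h/p = 6.626 × 10⁻³⁴ / 9.317 × 10¹ = 7.11 × 10⁻³⁶ m.

λ = 7.11 × 10⁻³⁶ m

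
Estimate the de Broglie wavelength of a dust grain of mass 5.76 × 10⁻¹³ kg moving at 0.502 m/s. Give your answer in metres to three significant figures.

p = mv = 5.76 × 10⁻¹³ × 0.502 = 2.892 × 10⁻¹³ kg·m/s.
λ = h/p = 6.626 × 10⁻³⁴ / 2.892 × 10⁻¹³ = 2.29 × 10⁻²¹ m.

λ = 2.29 × 10⁻²¹ m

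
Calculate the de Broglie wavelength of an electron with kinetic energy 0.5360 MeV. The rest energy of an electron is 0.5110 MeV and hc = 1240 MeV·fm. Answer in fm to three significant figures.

λ = 1360 fm

Total energy E = KE + m₀c² = 0.5360 + 0.5110 = 1.0470 MeV.
(pc)² = E² − (m₀c²)² = (1.0470)² − (0.5110)² = 0.8351 MeV², so pc = 0.9138 MeV.
λ = hc/(pc) = 1240 MeV·fm / 0.9138 MeV = 1360 fm.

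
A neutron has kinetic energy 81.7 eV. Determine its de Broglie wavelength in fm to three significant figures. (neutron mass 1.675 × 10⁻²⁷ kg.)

λ = 3160 fm

KE = 81.7 eV = 1.309 × 10⁻¹⁷ J.
p = √(2mKE) = √(2 × 1.675 × 10⁻²⁷ × 1.309 × 10⁻¹⁷) = 2.094 × 10⁻²² kg·m/s.
λ = h/p = 6.626 × 10⁻³⁴ / 2.094 × 10⁻²² = 3.16 × 10⁻¹² m = 3160 fm.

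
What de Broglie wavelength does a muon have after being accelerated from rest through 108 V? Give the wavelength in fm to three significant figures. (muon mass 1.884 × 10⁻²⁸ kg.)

λ = 8210 fm

KE = eV = 1.602 × 10⁻¹⁹ × 108.0 = 1.730 × 10⁻¹⁷ J.
p = √(2mKE) = √(2 × 1.884 × 10⁻²⁸ × 1.730 × 10⁻¹⁷) = 8.074 × 10⁻²³ kg·m/s.
λ = h/p = 6.626 × 10⁻³⁴ / 8.074 × 10⁻²³ = 8.21 × 10⁻¹² m = 8210 fm.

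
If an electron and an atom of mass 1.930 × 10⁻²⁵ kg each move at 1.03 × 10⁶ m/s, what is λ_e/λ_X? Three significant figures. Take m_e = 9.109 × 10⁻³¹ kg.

λ_e/λ_X = 2.12 × 10⁵

At fixed v, p = mv so λ = h/(mv) ∝ 1/m.
λ_e/λ_X = m_X/m_e = 1.930 × 10⁻²⁵/9.109 × 10⁻³¹ = 2.12 × 10⁵.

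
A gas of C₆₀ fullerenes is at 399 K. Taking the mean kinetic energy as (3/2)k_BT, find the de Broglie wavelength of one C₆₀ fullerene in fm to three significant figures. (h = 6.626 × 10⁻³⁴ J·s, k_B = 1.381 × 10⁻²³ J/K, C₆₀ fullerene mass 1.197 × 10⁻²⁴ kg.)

KE = (3/2)k_BT = 1.5 × 1.381 × 10⁻²³ × 399 = 8.265 × 10⁻²¹ J.
p = √(2mKE) = √(2 × 1.197 × 10⁻²⁴ × 8.265 × 10⁻²¹) = 1.407 × 10⁻²² kg·m/s.
λ = h/p = 4.71 × 10⁻¹² m = 4710 fm.

λ = 4710 fm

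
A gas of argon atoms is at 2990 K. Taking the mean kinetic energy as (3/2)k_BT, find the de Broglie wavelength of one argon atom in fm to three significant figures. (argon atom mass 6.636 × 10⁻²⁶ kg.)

λ = 7310 fm

KE = (3/2)k_BT = 1.5 × 1.381 × 10⁻²³ × 2990 = 6.194 × 10⁻²⁰ J.
p = √(2mKE) = √(2 × 6.636 × 10⁻²⁶ × 6.194 × 10⁻²⁰) = 9.067 × 10⁻²³ kg·m/s.
λ = h/p = 7.31 × 10⁻¹² m = 7310 fm.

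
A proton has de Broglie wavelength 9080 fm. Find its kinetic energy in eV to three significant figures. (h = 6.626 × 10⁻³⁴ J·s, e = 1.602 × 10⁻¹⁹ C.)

KE = 9.93 eV

p = h/λ = 6.626 × 10⁻³⁴ / 9.080 × 10⁻¹² = 7.297 × 10⁻²³ kg·m/s.
KE = p²/(2m) = (7.297 × 10⁻²³)² / (2 × 1.673 × 10⁻²⁷) = 1.591 × 10⁻¹⁸ J = 9.93 eV.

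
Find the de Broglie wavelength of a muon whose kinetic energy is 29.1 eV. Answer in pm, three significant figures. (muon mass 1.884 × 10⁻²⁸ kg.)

λ = 15.8 pm

KE = 29.1 eV = 4.662 × 10⁻¹⁸ J.
p = √(2mKE) = √(2 × 1.884 × 10⁻²⁸ × 4.662 × 10⁻¹⁸) = 4.191 × 10⁻²³ kg·m/s.
λ = h/p = 6.626 × 10⁻³⁴ / 4.191 × 10⁻²³ = 1.58 × 10⁻¹¹ m = 15.8 pm.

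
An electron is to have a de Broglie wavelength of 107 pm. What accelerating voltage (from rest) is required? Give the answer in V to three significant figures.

V = 131 V

p = h/λ = 6.626 × 10⁻³⁴ / 1.070 × 10⁻¹⁰ = 6.193 × 10⁻²⁴ kg·m/s.
KE = p²/(2m) = 2.105 × 10⁻¹⁷ J.
V = KE/e = 2.105 × 10⁻¹⁷ / (1.602 × 10⁻¹⁹) = 131 V.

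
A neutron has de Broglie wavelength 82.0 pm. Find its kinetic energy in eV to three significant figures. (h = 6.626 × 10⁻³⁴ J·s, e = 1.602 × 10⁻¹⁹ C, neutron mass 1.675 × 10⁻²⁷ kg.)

p = h/λ = 6.626 × 10⁻³⁴ / 8.200 × 10⁻¹¹ = 8.080 × 10⁻²⁴ kg·m/s.
KE = p²/(2m) = (8.080 × 10⁻²⁴)² / (2 × 1.675 × 10⁻²⁷) = 1.949 × 10⁻²⁰ J = 0.122 eV.

KE = 0.122 eV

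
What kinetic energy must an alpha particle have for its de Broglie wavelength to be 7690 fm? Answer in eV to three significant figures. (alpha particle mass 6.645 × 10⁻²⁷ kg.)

p = h/λ = 6.626 × 10⁻³⁴ / 7.690 × 10⁻¹² = 8.616 × 10⁻²³ kg·m/s.
KE = p²/(2m) = (8.616 × 10⁻²³)² / (2 × 6.645 × 10⁻²⁷) = 5.586 × 10⁻¹⁹ J = 3.49 eV.

KE = 3.49 eV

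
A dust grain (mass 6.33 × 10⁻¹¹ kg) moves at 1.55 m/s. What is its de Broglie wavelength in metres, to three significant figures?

λ = 6.75 × 10⁻²⁴ m

p = mv = 6.33 × 10⁻¹¹ × 1.55 = 9.812 × 10⁻¹¹ kg·m/s.
λ = h/p = 6.626 × 10⁻³⁴ / 9.812 × 10⁻¹¹ = 6.75 × 10⁻²⁴ m.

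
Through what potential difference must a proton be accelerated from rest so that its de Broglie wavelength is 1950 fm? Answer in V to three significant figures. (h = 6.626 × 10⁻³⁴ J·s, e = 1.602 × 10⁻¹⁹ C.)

p = h/λ = 6.626 × 10⁻³⁴ / 1.950 × 10⁻¹² = 3.398 × 10⁻²² kg·m/s.
KE = p²/(2m) = 3.451 × 10⁻¹⁷ J.
V = KE/e = 3.451 × 10⁻¹⁷ / (1.602 × 10⁻¹⁹) = 215 V.

V = 215 V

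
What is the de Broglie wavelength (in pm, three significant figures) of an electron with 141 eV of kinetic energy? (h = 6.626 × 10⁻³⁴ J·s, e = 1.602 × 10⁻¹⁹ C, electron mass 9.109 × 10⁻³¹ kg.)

KE = 141 eV = 2.259 × 10⁻¹⁷ J.
p = √(2mKE) = √(2 × 9.109 × 10⁻³¹ × 2.259 × 10⁻¹⁷) = 6.415 × 10⁻²⁴ kg·m/s.
λ = h/p = 6.626 × 10⁻³⁴ / 6.415 × 10⁻²⁴ = 1.03 × 10⁻¹⁰ m = 103 pm.

λ = 103 pm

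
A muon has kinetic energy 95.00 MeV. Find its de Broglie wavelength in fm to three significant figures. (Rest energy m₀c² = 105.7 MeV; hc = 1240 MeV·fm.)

λ = 7.27 fm

Total energy E = KE + m₀c² = 95.00 + 105.7 = 200.70 MeV.
(pc)² = E² − (m₀c²)² = (200.70)² − (105.7)² = 2.911 × 10⁴ MeV², so pc = 170.6 MeV.
λ = hc/(pc) = 1240 MeV·fm / 170.6 MeV = 7.27 fm.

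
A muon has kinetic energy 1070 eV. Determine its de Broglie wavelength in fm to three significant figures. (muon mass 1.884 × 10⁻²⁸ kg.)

λ = 2610 fm

KE = 1070 eV = 1.714 × 10⁻¹⁶ J.
p = √(2mKE) = √(2 × 1.884 × 10⁻²⁸ × 1.714 × 10⁻¹⁶) = 2.541 × 10⁻²² kg·m/s.
λ = h/p = 6.626 × 10⁻³⁴ / 2.541 × 10⁻²² = 2.61 × 10⁻¹² m = 2610 fm.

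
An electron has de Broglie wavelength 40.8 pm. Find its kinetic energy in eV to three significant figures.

p = h/λ = 6.626 × 10⁻³⁴ / 4.080 × 10⁻¹¹ = 1.624 × 10⁻²³ kg·m/s.
KE = p²/(2m) = (1.624 × 10⁻²³)² / (2 × 9.109 × 10⁻³¹) = 1.448 × 10⁻¹⁶ J = 904 eV.

KE = 904 eV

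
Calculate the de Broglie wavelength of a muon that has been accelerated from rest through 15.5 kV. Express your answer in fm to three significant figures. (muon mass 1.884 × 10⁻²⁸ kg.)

KE = eV = 1.602 × 10⁻¹⁹ × 1.550 × 10⁴ = 2.483 × 10⁻¹⁵ J.
p = √(2mKE) = √(2 × 1.884 × 10⁻²⁸ × 2.483 × 10⁻¹⁵) = 9.673 × 10⁻²² kg·m/s.
λ = h/p = 6.626 × 10⁻³⁴ / 9.673 × 10⁻²² = 6.85 × 10⁻¹³ m = 685 fm.

λ = 685 fm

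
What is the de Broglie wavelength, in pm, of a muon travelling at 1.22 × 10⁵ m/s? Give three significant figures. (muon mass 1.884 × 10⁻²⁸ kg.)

λ = 28.8 pm

p = mv = 1.884 × 10⁻²⁸ × 1.22 × 10⁵ = 2.298 × 10⁻²³ kg·m/s.
λ = h/p = 6.626 × 10⁻³⁴ / 2.298 × 10⁻²³ = 2.88 × 10⁻¹¹ m = 28.8 pm.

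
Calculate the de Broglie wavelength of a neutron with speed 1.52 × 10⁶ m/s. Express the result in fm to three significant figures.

p = mv = 1.675 × 10⁻²⁷ × 1.52 × 10⁶ = 2.546 × 10⁻²¹ kg·m/s.
λ = h/p = 6.626 × 10⁻³⁴ / 2.546 × 10⁻²¹ = 2.60 × 10⁻¹³ m = 260 fm.

λ = 260 fm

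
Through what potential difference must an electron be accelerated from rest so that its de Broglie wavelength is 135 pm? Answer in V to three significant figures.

V = 82.5 V

p = h/λ = 6.626 × 10⁻³⁴ / 1.350 × 10⁻¹⁰ = 4.908 × 10⁻²⁴ kg·m/s.
KE = p²/(2m) = 1.322 × 10⁻¹⁷ J.
V = KE/e = 1.322 × 10⁻¹⁷ / (1.602 × 10⁻¹⁹) = 82.5 V.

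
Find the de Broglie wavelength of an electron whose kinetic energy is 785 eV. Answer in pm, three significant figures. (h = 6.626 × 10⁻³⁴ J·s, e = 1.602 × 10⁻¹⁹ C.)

λ = 43.8 pm

KE = 785 eV = 1.258 × 10⁻¹⁶ J.
p = √(2mKE) = √(2 × 9.109 × 10⁻³¹ × 1.258 × 10⁻¹⁶) = 1.514 × 10⁻²³ kg·m/s.
λ = h/p = 6.626 × 10⁻³⁴ / 1.514 × 10⁻²³ = 4.38 × 10⁻¹¹ m = 43.8 pm.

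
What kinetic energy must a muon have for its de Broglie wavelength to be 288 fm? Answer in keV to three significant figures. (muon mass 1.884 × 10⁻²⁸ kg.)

KE = 87.7 keV

p = h/λ = 6.626 × 10⁻³⁴ / 2.880 × 10⁻¹³ = 2.301 × 10⁻²¹ kg·m/s.
KE = p²/(2m) = (2.301 × 10⁻²¹)² / (2 × 1.884 × 10⁻²⁸) = 1.405 × 10⁻¹⁴ J = 87.7 keV.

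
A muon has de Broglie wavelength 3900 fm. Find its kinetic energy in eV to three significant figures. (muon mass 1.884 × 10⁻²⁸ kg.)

KE = 478 eV

p = h/λ = 6.626 × 10⁻³⁴ / 3.900 × 10⁻¹² = 1.699 × 10⁻²² kg·m/s.
KE = p²/(2m) = (1.699 × 10⁻²²)² / (2 × 1.884 × 10⁻²⁸) = 7.661 × 10⁻¹⁷ J = 478 eV.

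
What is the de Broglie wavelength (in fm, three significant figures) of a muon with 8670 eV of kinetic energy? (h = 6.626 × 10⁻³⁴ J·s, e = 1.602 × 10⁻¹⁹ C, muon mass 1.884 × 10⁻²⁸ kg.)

KE = 8670 eV = 1.389 × 10⁻¹⁵ J.
p = √(2mKE) = √(2 × 1.884 × 10⁻²⁸ × 1.389 × 10⁻¹⁵) = 7.234 × 10⁻²² kg·m/s.
λ = h/p = 6.626 × 10⁻³⁴ / 7.234 × 10⁻²² = 9.16 × 10⁻¹³ m = 916 fm.

λ = 916 fm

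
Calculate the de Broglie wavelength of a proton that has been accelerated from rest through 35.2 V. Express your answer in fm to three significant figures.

λ = 4820 fm

KE = eV = 1.602 × 10⁻¹⁹ × 35.20 = 5.639 × 10⁻¹⁸ J.
p = √(2mKE) = √(2 × 1.673 × 10⁻²⁷ × 5.639 × 10⁻¹⁸) = 1.374 × 10⁻²² kg·m/s.
λ = h/p = 6.626 × 10⁻³⁴ / 1.374 × 10⁻²² = 4.82 × 10⁻¹² m = 4820 fm.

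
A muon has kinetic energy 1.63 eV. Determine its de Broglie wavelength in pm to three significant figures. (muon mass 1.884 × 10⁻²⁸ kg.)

λ = 66.8 pm

KE = 1.63 eV = 2.611 × 10⁻¹⁹ J.
p = √(2mKE) = √(2 × 1.884 × 10⁻²⁸ × 2.611 × 10⁻¹⁹) = 9.919 × 10⁻²⁴ kg·m/s.
λ = h/p = 6.626 × 10⁻³⁴ / 9.919 × 10⁻²⁴ = 6.68 × 10⁻¹¹ m = 66.8 pm.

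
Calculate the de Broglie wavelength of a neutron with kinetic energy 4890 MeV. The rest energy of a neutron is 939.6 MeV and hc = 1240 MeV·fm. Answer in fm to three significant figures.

Total energy E = KE + m₀c² = 4890 + 939.6 = 5829.6 MeV.
(pc)² = E² − (m₀c²)² = (5829.6)² − (939.6)² = 3.310 × 10⁷ MeV², so pc = 5753 MeV.
λ = hc/(pc) = 1240 MeV·fm / 5753 MeV = 0.216 fm.

λ = 0.216 fm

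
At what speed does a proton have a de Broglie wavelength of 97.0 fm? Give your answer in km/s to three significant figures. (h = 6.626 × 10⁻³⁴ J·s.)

p = h/λ = 6.626 × 10⁻³⁴ / 9.700 × 10⁻¹⁴ = 6.831 × 10⁻²¹ kg·m/s.
v = p/m = 6.831 × 10⁻²¹ / 1.673 × 10⁻²⁷ = 4.08 × 10⁶ m/s = 4080 km/s.

v = 4080 km/s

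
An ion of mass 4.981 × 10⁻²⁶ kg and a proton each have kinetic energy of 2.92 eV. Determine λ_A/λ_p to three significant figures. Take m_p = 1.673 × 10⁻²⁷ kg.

At fixed KE, p = √(2mKE) so λ = h/p ∝ 1/√m.
λ_A/λ_p = √(m_p/m_A) = √(1.673 × 10⁻²⁷/4.981 × 10⁻²⁶) = √(0.03359) = 0.183.

λ_A/λ_p = 0.183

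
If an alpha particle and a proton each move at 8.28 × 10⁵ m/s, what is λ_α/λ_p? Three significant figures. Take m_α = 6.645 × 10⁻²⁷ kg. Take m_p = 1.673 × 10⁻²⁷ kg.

λ_α/λ_p = 0.252

At fixed v, p = mv so λ = h/(mv) ∝ 1/m.
λ_α/λ_p = m_p/m_α = 1.673 × 10⁻²⁷/6.645 × 10⁻²⁷ = 0.252.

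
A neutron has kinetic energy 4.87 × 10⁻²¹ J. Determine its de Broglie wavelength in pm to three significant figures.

p = √(2mKE) = √(2 × 1.675 × 10⁻²⁷ × 4.870 × 10⁻²¹) = 4.039 × 10⁻²⁴ kg·m/s.
λ = h/p = 6.626 × 10⁻³⁴ / 4.039 × 10⁻²⁴ = 1.64 × 10⁻¹⁰ m = 164 pm.

λ = 164 pm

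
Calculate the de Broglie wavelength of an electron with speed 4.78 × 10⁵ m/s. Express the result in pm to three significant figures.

λ = 1520 pm

p = mv = 9.109 × 10⁻³¹ × 4.78 × 10⁵ = 4.354 × 10⁻²⁵ kg·m/s.
λ = h/p = 6.626 × 10⁻³⁴ / 4.354 × 10⁻²⁵ = 1.52 × 10⁻⁹ m = 1520 pm.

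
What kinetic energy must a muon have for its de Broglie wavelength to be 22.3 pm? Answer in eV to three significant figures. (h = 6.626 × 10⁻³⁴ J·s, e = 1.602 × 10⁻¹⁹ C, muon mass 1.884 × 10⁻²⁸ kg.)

p = h/λ = 6.626 × 10⁻³⁴ / 2.230 × 10⁻¹¹ = 2.971 × 10⁻²³ kg·m/s.
KE = p²/(2m) = (2.971 × 10⁻²³)² / (2 × 1.884 × 10⁻²⁸) = 2.343 × 10⁻¹⁸ J = 14.6 eV.

KE = 14.6 eV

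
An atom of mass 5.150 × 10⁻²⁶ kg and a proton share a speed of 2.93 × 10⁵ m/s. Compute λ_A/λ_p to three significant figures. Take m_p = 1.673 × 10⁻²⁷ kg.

λ_A/λ_p = 0.0325

At fixed v, p = mv so λ = h/(mv) ∝ 1/m.
λ_A/λ_p = m_p/m_A = 1.673 × 10⁻²⁷/5.150 × 10⁻²⁶ = 0.0325.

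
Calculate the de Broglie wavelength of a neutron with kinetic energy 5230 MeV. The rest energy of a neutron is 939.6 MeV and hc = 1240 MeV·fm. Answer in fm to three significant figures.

λ = 0.203 fm

Total energy E = KE + m₀c² = 5230 + 939.6 = 6169.6 MeV.
(pc)² = E² − (m₀c²)² = (6169.6)² − (939.6)² = 3.718 × 10⁷ MeV², so pc = 6098 MeV.
λ = hc/(pc) = 1240 MeV·fm / 6098 MeV = 0.203 fm.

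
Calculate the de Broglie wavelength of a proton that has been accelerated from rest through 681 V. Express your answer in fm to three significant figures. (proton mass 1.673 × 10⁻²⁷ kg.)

KE = eV = 1.602 × 10⁻¹⁹ × 681.0 = 1.091 × 10⁻¹⁶ J.
p = √(2mKE) = √(2 × 1.673 × 10⁻²⁷ × 1.091 × 10⁻¹⁶) = 6.042 × 10⁻²² kg·m/s.
λ = h/p = 6.626 × 10⁻³⁴ / 6.042 × 10⁻²² = 1.10 × 10⁻¹² m = 1100 fm.

λ = 1100 fm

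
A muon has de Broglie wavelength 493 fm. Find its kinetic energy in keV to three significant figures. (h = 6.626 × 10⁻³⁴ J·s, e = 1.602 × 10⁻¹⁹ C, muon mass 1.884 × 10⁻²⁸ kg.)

KE = 29.9 keV

p = h/λ = 6.626 × 10⁻³⁴ / 4.930 × 10⁻¹³ = 1.344 × 10⁻²¹ kg·m/s.
KE = p²/(2m) = (1.344 × 10⁻²¹)² / (2 × 1.884 × 10⁻²⁸) = 4.794 × 10⁻¹⁵ J = 29.9 keV.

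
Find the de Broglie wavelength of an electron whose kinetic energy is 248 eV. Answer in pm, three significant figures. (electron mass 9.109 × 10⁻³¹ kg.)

KE = 248 eV = 3.973 × 10⁻¹⁷ J.
p = √(2mKE) = √(2 × 9.109 × 10⁻³¹ × 3.973 × 10⁻¹⁷) = 8.508 × 10⁻²⁴ kg·m/s.
λ = h/p = 6.626 × 10⁻³⁴ / 8.508 × 10⁻²⁴ = 7.79 × 10⁻¹¹ m = 77.9 pm.

λ = 77.9 pm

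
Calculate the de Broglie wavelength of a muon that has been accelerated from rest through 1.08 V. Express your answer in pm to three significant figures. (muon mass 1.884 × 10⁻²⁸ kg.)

KE = eV = 1.602 × 10⁻¹⁹ × 1.080 = 1.730 × 10⁻¹⁹ J.
p = √(2mKE) = √(2 × 1.884 × 10⁻²⁸ × 1.730 × 10⁻¹⁹) = 8.074 × 10⁻²⁴ kg·m/s.
λ = h/p = 6.626 × 10⁻³⁴ / 8.074 × 10⁻²⁴ = 8.21 × 10⁻¹¹ m = 82.1 pm.

λ = 82.1 pm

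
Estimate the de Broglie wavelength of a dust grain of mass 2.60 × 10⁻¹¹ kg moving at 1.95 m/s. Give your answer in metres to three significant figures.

p = mv = 2.60 × 10⁻¹¹ × 1.95 = 5.070 × 10⁻¹¹ kg·m/s.
λ = h/p = 6.626 × 10⁻³⁴ / 5.070 × 10⁻¹¹ = 1.31 × 10⁻²³ m.

λ = 1.31 × 10⁻²³ m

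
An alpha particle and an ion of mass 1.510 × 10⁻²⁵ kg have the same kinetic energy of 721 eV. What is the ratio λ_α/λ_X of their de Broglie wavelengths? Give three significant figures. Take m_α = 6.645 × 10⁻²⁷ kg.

At fixed KE, p = √(2mKE) so λ = h/p ∝ 1/√m.
λ_α/λ_X = √(m_X/m_α) = √(1.510 × 10⁻²⁵/6.645 × 10⁻²⁷) = √(22.72) = 4.77.

λ_α/λ_X = 4.77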